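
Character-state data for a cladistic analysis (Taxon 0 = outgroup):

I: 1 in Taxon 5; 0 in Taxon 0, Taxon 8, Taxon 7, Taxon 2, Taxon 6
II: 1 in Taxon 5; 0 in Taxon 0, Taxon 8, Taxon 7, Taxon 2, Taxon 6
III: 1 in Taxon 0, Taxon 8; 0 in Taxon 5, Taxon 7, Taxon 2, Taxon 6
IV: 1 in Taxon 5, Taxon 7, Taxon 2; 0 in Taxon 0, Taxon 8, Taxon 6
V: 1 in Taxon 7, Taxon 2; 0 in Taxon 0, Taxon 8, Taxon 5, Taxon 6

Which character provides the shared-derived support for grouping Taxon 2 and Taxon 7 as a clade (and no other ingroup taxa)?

V

Character polarity is set by the outgroup: the derived state is whichever differs from the outgroup's state, so for III the derived state is '0', and for the remaining characters it is '1'.
I: derived state '1' in Taxon 5 only — an autapomorphy, so it tells us nothing about relationships among taxa.
II: derived state '1' in Taxon 5 only — an autapomorphy, so it tells us nothing about relationships among taxa.
III (derived state '0') is shared by Taxon 2, Taxon 5, Taxon 6, and Taxon 7 — a synapomorphy uniting that clade.
Only Taxon 2, Taxon 5, and Taxon 7 show the derived state '1' for IV, supporting them as a clade.
V: derived state '1' in Taxon 2 and Taxon 7 only — synapomorphy for {Taxon 2, Taxon 7}.
Most parsimonious ingroup topology: (Taxon 8,((Taxon 5,(Taxon 7,Taxon 2)),Taxon 6)).
The clade {Taxon 2, Taxon 7} is supported by V: its derived state '1' occurs in exactly those taxa and in no other taxon (including the outgroup).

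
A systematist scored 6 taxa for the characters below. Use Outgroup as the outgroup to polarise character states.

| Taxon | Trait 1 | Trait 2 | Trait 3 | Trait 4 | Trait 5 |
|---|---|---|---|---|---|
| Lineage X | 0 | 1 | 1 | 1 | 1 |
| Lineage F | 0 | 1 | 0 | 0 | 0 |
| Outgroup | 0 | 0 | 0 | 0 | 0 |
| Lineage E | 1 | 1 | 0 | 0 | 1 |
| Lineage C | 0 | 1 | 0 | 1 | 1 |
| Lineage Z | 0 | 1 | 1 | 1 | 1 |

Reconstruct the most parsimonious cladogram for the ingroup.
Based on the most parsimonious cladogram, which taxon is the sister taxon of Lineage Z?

Lineage X

The outgroup has state '0' for every character, so '1' is the derived state throughout.
Trait 1: derived state '1' in Lineage E only — an autapomorphy, so it tells us nothing about relationships among taxa.
All ingroup taxa share the derived state '1' for Trait 2; it defines the ingroup but does not resolve relationships within it.
Only Lineage X and Lineage Z show the derived state '1' for Trait 3, supporting them as a clade.
Trait 4: derived state '1' in Lineage C, Lineage X, and Lineage Z only — synapomorphy for {Lineage C, Lineage X, Lineage Z}.
Only Lineage C, Lineage E, Lineage X, and Lineage Z show the derived state '1' for Trait 5, supporting them as a clade.
Most parsimonious ingroup topology: ((((Lineage X,Lineage Z),Lineage C),Lineage E),Lineage F).
Lineage Z and Lineage X form a cherry on this tree, so they are sister taxa.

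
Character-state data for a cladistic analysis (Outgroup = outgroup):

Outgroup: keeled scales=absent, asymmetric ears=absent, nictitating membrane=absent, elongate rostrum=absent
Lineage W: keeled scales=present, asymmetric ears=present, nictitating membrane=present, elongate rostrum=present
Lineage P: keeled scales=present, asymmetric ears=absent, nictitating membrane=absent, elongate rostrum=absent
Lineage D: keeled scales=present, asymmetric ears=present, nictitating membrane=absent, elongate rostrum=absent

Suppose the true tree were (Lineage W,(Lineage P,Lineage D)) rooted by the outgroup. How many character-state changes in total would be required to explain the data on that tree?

5

Map each character onto (Lineage W,(Lineage P,Lineage D)) (rooted by Outgroup) and count the minimum state changes it requires (Fitch parsimony):
keeled scales: 1; asymmetric ears: 2; nictitating membrane: 1; elongate rostrum: 1.
Total tree length = 5.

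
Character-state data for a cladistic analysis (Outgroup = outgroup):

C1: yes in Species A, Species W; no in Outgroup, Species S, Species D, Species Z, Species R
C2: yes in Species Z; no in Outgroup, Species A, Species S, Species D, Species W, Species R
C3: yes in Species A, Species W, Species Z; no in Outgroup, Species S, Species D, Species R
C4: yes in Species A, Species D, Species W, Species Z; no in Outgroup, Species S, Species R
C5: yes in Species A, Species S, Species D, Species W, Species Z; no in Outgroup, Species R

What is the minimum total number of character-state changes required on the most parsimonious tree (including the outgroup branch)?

5

The outgroup has state 'no' for every character, so 'yes' is the derived state throughout.
C1: derived state 'yes' in Species A and Species W only — synapomorphy for {Species A, Species W}.
C2 (derived state 'yes') is unique to Species Z (autapomorphy; uninformative for grouping).
C3: derived state 'yes' in Species A, Species W, and Species Z only — synapomorphy for {Species A, Species W, Species Z}.
Only Species A, Species D, Species W, and Species Z show the derived state 'yes' for C4, supporting them as a clade.
C5: derived state 'yes' in Species A, Species D, Species S, Species W, and Species Z only — synapomorphy for {Species A, Species D, Species S, Species W, Species Z}.
Most parsimonious ingroup topology: (((((Species A,Species W),Species Z),Species D),Species S),Species R).
Changes per character on this tree: C1: 1; C2: 1; C3: 1; C4: 1; C5: 1.
Total = 5.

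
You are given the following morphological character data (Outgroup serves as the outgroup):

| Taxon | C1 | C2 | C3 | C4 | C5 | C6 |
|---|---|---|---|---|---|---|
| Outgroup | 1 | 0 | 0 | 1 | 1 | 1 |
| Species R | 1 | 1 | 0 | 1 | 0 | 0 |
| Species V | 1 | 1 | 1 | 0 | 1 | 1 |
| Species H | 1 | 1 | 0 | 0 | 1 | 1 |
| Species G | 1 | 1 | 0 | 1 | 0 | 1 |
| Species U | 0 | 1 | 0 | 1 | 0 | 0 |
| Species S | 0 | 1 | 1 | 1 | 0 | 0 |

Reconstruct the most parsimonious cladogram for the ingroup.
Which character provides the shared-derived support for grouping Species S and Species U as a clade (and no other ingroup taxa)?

Character polarity is set by the outgroup: the derived state is whichever differs from the outgroup's state, so for C1, C4, C5, C6 the derived state is '0', and for the remaining characters it is '1'.
Only Species S and Species U show the derived state '0' for C1, supporting them as a clade.
All ingroup taxa share the derived state '1' for C2; it defines the ingroup but does not resolve relationships within it.
C3 (state '1') occurs in Species S and Species V but conflicts with the nesting implied by the other characters — most parsimoniously interpreted as homoplasy.
Only Species H and Species V show the derived state '0' for C4, supporting them as a clade.
Only Species G, Species R, Species S, and Species U show the derived state '0' for C5, supporting them as a clade.
C6: derived state '0' in Species R, Species S, and Species U only — synapomorphy for {Species R, Species S, Species U}.
Most parsimonious ingroup topology: (((Species R,(Species U,Species S)),Species G),(Species V,Species H)).
The clade {Species S, Species U} is supported by C1: its derived state '0' occurs in exactly those taxa and in no other taxon (including the outgroup).

C1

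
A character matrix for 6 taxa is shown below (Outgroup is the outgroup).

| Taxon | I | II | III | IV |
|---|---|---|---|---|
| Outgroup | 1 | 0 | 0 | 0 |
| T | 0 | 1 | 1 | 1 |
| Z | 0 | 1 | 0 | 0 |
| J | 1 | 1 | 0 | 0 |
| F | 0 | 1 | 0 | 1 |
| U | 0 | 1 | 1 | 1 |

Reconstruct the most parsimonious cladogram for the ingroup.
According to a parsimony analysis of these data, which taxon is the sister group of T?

Character polarity is set by the outgroup: the derived state is whichever differs from the outgroup's state, so for I the derived state is '0', and for the remaining characters it is '1'.
I: derived state '0' in F, T, U, and Z only — synapomorphy for {F, T, U, Z}.
All ingroup taxa share the derived state '1' for II; it defines the ingroup but does not resolve relationships within it.
Only T and U show the derived state '1' for III, supporting them as a clade.
IV (derived state '1') is shared by F, T, and U — a synapomorphy uniting that clade.
Most parsimonious ingroup topology: ((((T,U),F),Z),J).
T and U form a cherry on this tree, so they are sister taxa.

U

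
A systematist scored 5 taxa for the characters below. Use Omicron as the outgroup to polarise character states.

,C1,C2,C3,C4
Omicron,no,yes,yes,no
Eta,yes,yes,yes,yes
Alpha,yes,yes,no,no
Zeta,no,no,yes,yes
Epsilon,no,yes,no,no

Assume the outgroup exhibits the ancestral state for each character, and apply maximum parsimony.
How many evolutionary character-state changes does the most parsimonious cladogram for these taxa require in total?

Character polarity is set by the outgroup: the derived state is whichever differs from the outgroup's state, so for C2, C3 the derived state is 'no', and for the remaining characters it is 'yes'.
C1 (state 'yes') occurs in Alpha and Eta but conflicts with the nesting implied by the other characters — most parsimoniously interpreted as homoplasy.
C2: derived state 'no' in Zeta only — an autapomorphy, so it tells us nothing about relationships among taxa.
Only Alpha and Epsilon show the derived state 'no' for C3, supporting them as a clade.
Only Eta and Zeta show the derived state 'yes' for C4, supporting them as a clade.
Most parsimonious ingroup topology: ((Eta,Zeta),(Alpha,Epsilon)).
Changes per character on this tree: C1: 2; C2: 1; C3: 1; C4: 1.
Total = 5.

5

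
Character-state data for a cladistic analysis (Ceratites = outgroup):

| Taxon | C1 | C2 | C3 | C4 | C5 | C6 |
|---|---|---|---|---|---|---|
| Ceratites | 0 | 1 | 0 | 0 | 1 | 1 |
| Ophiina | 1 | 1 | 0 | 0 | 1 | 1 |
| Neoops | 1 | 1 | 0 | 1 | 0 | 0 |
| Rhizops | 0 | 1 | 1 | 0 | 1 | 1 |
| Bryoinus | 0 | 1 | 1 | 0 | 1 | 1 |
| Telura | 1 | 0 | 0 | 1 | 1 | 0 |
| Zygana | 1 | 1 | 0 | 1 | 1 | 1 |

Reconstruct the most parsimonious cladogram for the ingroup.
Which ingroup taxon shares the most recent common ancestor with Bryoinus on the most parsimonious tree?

Character polarity is set by the outgroup: the derived state is whichever differs from the outgroup's state, so for C2, C5, C6 the derived state is '0', and for the remaining characters it is '1'.
C1: derived state '1' in Neoops, Ophiina, Telura, and Zygana only — synapomorphy for {Neoops, Ophiina, Telura, Zygana}.
C2: derived state '0' in Telura only — an autapomorphy, so it tells us nothing about relationships among taxa.
C3 (derived state '1') is shared by Bryoinus and Rhizops — a synapomorphy uniting that clade.
C4: derived state '1' in Neoops, Telura, and Zygana only — synapomorphy for {Neoops, Telura, Zygana}.
C5: derived state '0' in Neoops only — an autapomorphy, so it tells us nothing about relationships among taxa.
Only Neoops and Telura show the derived state '0' for C6, supporting them as a clade.
Most parsimonious ingroup topology: ((Ophiina,((Neoops,Telura),Zygana)),(Rhizops,Bryoinus)).
Bryoinus and Rhizops form a cherry on this tree, so they are sister taxa.

Rhizops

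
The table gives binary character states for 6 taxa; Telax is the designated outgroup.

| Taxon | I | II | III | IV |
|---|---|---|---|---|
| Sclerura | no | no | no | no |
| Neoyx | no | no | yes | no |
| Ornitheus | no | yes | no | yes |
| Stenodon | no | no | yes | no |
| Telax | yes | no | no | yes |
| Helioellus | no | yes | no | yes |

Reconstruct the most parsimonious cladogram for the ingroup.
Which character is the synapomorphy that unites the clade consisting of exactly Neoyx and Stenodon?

Character polarity is set by the outgroup: the derived state is whichever differs from the outgroup's state, so for I, IV the derived state is 'no', and for the remaining characters it is 'yes'.
I (derived state 'no') is shared by all ingroup taxa — unites the whole ingroup.
II: derived state 'yes' in Helioellus and Ornitheus only — synapomorphy for {Helioellus, Ornitheus}.
III: derived state 'yes' in Neoyx and Stenodon only — synapomorphy for {Neoyx, Stenodon}.
IV (derived state 'no') is shared by Neoyx, Sclerura, and Stenodon — a synapomorphy uniting that clade.
Most parsimonious ingroup topology: ((Sclerura,(Stenodon,Neoyx)),(Ornitheus,Helioellus)).
The clade {Neoyx, Stenodon} is supported by III: its derived state 'yes' occurs in exactly those taxa and in no other taxon (including the outgroup).

III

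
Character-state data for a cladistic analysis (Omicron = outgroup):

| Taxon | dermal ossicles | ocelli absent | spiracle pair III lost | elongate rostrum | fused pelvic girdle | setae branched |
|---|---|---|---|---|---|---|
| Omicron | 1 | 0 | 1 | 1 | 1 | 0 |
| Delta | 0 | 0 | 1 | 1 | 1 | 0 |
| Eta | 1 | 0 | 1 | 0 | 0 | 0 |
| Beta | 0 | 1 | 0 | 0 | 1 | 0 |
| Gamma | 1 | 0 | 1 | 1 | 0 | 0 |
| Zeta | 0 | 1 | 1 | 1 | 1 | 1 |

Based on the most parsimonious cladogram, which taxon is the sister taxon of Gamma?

Eta

Character polarity is set by the outgroup: the derived state is whichever differs from the outgroup's state, so for dermal ossicles, spiracle pair III lost, elongate rostrum, fused pelvic girdle the derived state is '0', and for the remaining characters it is '1'.
dermal ossicles (derived state '0') is shared by Beta, Delta, and Zeta — a synapomorphy uniting that clade.
Only Beta and Zeta show the derived state '1' for ocelli absent, supporting them as a clade.
spiracle pair III lost (derived state '0') is unique to Beta (autapomorphy; uninformative for grouping).
elongate rostrum (state '0') occurs in Beta and Eta but conflicts with the nesting implied by the other characters — most parsimoniously interpreted as homoplasy.
fused pelvic girdle (derived state '0') is shared by Eta and Gamma — a synapomorphy uniting that clade.
setae branched (derived state '1') is unique to Zeta (autapomorphy; uninformative for grouping).
Most parsimonious ingroup topology: ((Eta,Gamma),((Zeta,Beta),Delta)).
Gamma and Eta form a cherry on this tree, so they are sister taxa.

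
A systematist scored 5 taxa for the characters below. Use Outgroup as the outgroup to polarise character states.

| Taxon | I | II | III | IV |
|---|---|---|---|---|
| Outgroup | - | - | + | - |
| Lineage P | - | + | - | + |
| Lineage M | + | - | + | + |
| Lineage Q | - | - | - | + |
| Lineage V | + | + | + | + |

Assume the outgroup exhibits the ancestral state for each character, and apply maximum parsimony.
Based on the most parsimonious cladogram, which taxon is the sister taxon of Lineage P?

Character polarity is set by the outgroup: the derived state is whichever differs from the outgroup's state, so for III the derived state is '-', and for the remaining characters it is '+'.
I: derived state '+' in Lineage M and Lineage V only — synapomorphy for {Lineage M, Lineage V}.
II (state '+') occurs in Lineage P and Lineage V but conflicts with the nesting implied by the other characters — most parsimoniously interpreted as homoplasy.
Only Lineage P and Lineage Q show the derived state '-' for III, supporting them as a clade.
IV (derived state '+') is shared by all ingroup taxa — unites the whole ingroup.
Most parsimonious ingroup topology: ((Lineage P,Lineage Q),(Lineage M,Lineage V)).
Lineage P and Lineage Q form a cherry on this tree, so they are sister taxa.

Lineage Q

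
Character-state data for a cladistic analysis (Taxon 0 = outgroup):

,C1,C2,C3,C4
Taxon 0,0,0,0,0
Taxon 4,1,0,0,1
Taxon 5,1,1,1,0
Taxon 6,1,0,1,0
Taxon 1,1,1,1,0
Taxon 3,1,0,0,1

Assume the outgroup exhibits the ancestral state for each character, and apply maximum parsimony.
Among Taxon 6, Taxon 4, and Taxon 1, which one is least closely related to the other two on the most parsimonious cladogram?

Taxon 4

The outgroup has state '0' for every character, so '1' is the derived state throughout.
All ingroup taxa share the derived state '1' for C1; it defines the ingroup but does not resolve relationships within it.
C2: derived state '1' in Taxon 1 and Taxon 5 only — synapomorphy for {Taxon 1, Taxon 5}.
C3: derived state '1' in Taxon 1, Taxon 5, and Taxon 6 only — synapomorphy for {Taxon 1, Taxon 5, Taxon 6}.
Only Taxon 3 and Taxon 4 show the derived state '1' for C4, supporting them as a clade.
Most parsimonious ingroup topology: ((Taxon 4,Taxon 3),((Taxon 5,Taxon 1),Taxon 6)).
Taxon 6 and Taxon 1 share a more recent common ancestor with each other than either does with Taxon 4, so Taxon 4 is the least closely related of the three.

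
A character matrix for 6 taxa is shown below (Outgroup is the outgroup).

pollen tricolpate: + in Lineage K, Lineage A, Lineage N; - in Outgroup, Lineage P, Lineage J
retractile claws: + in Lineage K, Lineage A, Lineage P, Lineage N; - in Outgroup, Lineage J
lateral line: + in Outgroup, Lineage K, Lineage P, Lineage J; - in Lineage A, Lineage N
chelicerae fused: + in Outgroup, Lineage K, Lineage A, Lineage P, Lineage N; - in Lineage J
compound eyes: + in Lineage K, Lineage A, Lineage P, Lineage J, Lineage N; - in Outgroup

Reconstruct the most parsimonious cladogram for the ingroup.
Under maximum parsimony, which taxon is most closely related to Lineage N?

Character polarity is set by the outgroup: the derived state is whichever differs from the outgroup's state, so for lateral line, chelicerae fused the derived state is '-', and for the remaining characters it is '+'.
pollen tricolpate (derived state '+') is shared by Lineage A, Lineage K, and Lineage N — a synapomorphy uniting that clade.
retractile claws (derived state '+') is shared by Lineage A, Lineage K, Lineage N, and Lineage P — a synapomorphy uniting that clade.
Only Lineage A and Lineage N show the derived state '-' for lateral line, supporting them as a clade.
chelicerae fused (derived state '-') is unique to Lineage J (autapomorphy; uninformative for grouping).
compound eyes (derived state '+') is shared by all ingroup taxa — unites the whole ingroup.
Most parsimonious ingroup topology: (((Lineage K,(Lineage A,Lineage N)),Lineage P),Lineage J).
Lineage N and Lineage A form a cherry on this tree, so they are sister taxa.

Lineage A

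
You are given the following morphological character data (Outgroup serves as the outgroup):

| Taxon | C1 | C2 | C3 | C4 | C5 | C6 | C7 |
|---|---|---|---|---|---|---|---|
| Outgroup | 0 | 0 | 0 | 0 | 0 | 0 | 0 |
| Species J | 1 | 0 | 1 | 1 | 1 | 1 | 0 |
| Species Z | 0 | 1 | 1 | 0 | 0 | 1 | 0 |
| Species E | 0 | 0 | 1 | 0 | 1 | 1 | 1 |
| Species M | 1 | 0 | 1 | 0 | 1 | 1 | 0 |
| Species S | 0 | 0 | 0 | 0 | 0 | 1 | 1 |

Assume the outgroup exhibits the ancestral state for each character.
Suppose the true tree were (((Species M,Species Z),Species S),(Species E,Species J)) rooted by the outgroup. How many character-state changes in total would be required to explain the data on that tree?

Map each character onto (((Species M,Species Z),Species S),(Species E,Species J)) (rooted by Outgroup) and count the minimum state changes it requires (Fitch parsimony):
C1: 2; C2: 1; C3: 2; C4: 1; C5: 2; C6: 1; C7: 2.
Total tree length = 11.

11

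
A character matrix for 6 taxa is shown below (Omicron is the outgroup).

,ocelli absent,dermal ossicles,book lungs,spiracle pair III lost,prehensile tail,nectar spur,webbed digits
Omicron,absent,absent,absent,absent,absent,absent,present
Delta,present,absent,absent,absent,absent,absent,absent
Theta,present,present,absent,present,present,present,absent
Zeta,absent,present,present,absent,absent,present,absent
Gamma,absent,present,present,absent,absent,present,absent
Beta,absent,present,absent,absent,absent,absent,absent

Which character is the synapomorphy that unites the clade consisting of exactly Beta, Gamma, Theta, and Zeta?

dermal ossicles

Character polarity is set by the outgroup: the derived state is whichever differs from the outgroup's state, so for webbed digits the derived state is 'absent', and for the remaining characters it is 'present'.
ocelli absent (state 'present') occurs in Delta and Theta but conflicts with the nesting implied by the other characters — most parsimoniously interpreted as homoplasy.
dermal ossicles (derived state 'present') is shared by Beta, Gamma, Theta, and Zeta — a synapomorphy uniting that clade.
Only Gamma and Zeta show the derived state 'present' for book lungs, supporting them as a clade.
spiracle pair III lost (derived state 'present') is unique to Theta (autapomorphy; uninformative for grouping).
prehensile tail: derived state 'present' in Theta only — an autapomorphy, so it tells us nothing about relationships among taxa.
nectar spur: derived state 'present' in Gamma, Theta, and Zeta only — synapomorphy for {Gamma, Theta, Zeta}.
webbed digits (derived state 'absent') is shared by all ingroup taxa — unites the whole ingroup.
Most parsimonious ingroup topology: (Delta,((Theta,(Zeta,Gamma)),Beta)).
The clade {Beta, Gamma, Theta, Zeta} is supported by dermal ossicles: its derived state 'present' occurs in exactly those taxa and in no other taxon (including the outgroup).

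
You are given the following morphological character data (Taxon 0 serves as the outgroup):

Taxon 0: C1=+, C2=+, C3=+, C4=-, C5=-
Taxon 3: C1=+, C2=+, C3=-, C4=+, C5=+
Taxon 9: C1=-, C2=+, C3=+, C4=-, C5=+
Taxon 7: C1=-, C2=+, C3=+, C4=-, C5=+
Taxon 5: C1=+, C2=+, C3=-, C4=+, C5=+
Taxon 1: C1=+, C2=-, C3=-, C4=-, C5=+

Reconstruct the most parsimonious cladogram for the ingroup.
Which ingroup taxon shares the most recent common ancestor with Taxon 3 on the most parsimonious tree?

Character polarity is set by the outgroup: the derived state is whichever differs from the outgroup's state, so for C1, C2, C3 the derived state is '-', and for the remaining characters it is '+'.
Only Taxon 7 and Taxon 9 show the derived state '-' for C1, supporting them as a clade.
C2 (derived state '-') is unique to Taxon 1 (autapomorphy; uninformative for grouping).
C3 (derived state '-') is shared by Taxon 1, Taxon 3, and Taxon 5 — a synapomorphy uniting that clade.
C4: derived state '+' in Taxon 3 and Taxon 5 only — synapomorphy for {Taxon 3, Taxon 5}.
C5 (derived state '+') is shared by all ingroup taxa — unites the whole ingroup.
Most parsimonious ingroup topology: (((Taxon 3,Taxon 5),Taxon 1),(Taxon 9,Taxon 7)).
Taxon 3 and Taxon 5 form a cherry on this tree, so they are sister taxa.

Taxon 5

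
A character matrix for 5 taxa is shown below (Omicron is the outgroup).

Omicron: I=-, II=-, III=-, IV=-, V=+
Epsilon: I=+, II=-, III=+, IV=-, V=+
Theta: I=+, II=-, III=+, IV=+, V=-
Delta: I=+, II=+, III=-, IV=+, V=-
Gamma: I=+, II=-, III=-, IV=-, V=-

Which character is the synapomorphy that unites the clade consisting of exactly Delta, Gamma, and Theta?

V

Character polarity is set by the outgroup: the derived state is whichever differs from the outgroup's state, so for V the derived state is '-', and for the remaining characters it is '+'.
All ingroup taxa share the derived state '+' for I; it defines the ingroup but does not resolve relationships within it.
II (derived state '+') is unique to Delta (autapomorphy; uninformative for grouping).
III (state '+') occurs in Epsilon and Theta but conflicts with the nesting implied by the other characters — most parsimoniously interpreted as homoplasy.
IV (derived state '+') is shared by Delta and Theta — a synapomorphy uniting that clade.
V (derived state '-') is shared by Delta, Gamma, and Theta — a synapomorphy uniting that clade.
Most parsimonious ingroup topology: (Epsilon,((Theta,Delta),Gamma)).
The clade {Delta, Gamma, Theta} is supported by V: its derived state '-' occurs in exactly those taxa and in no other taxon (including the outgroup).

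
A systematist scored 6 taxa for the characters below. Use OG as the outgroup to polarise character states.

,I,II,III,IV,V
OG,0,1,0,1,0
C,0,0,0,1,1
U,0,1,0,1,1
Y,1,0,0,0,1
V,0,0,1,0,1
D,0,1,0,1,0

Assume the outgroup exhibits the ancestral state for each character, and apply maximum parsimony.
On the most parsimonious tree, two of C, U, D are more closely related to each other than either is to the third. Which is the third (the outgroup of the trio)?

Character polarity is set by the outgroup: the derived state is whichever differs from the outgroup's state, so for II, IV the derived state is '0', and for the remaining characters it is '1'.
I: derived state '1' in Y only — an autapomorphy, so it tells us nothing about relationships among taxa.
II: derived state '0' in C, V, and Y only — synapomorphy for {C, V, Y}.
III (derived state '1') is unique to V (autapomorphy; uninformative for grouping).
IV: derived state '0' in V and Y only — synapomorphy for {V, Y}.
V: derived state '1' in C, U, V, and Y only — synapomorphy for {C, U, V, Y}.
Most parsimonious ingroup topology: (((C,(Y,V)),U),D).
C and U share a more recent common ancestor with each other than either does with D, so D is the least closely related of the three.

D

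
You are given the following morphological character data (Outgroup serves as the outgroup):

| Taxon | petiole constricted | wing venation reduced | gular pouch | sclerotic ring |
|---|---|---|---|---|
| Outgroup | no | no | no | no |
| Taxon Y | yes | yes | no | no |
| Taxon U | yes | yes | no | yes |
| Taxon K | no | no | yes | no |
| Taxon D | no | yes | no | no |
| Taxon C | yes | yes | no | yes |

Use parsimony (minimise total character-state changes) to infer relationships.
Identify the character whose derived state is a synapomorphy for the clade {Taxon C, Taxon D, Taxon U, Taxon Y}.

wing venation reduced

The outgroup has state 'no' for every character, so 'yes' is the derived state throughout.
petiole constricted (derived state 'yes') is shared by Taxon C, Taxon U, and Taxon Y — a synapomorphy uniting that clade.
Only Taxon C, Taxon D, Taxon U, and Taxon Y show the derived state 'yes' for wing venation reduced, supporting them as a clade.
gular pouch: derived state 'yes' in Taxon K only — an autapomorphy, so it tells us nothing about relationships among taxa.
sclerotic ring: derived state 'yes' in Taxon C and Taxon U only — synapomorphy for {Taxon C, Taxon U}.
Most parsimonious ingroup topology: (((Taxon Y,(Taxon U,Taxon C)),Taxon D),Taxon K).
The clade {Taxon C, Taxon D, Taxon U, Taxon Y} is supported by wing venation reduced: its derived state 'yes' occurs in exactly those taxa and in no other taxon (including the outgroup).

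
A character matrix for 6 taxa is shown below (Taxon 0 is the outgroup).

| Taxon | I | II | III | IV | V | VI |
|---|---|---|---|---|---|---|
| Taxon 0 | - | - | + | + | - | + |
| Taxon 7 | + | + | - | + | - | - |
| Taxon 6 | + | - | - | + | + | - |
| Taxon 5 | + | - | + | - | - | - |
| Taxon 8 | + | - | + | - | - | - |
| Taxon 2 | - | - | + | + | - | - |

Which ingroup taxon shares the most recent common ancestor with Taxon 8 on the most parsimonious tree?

Character polarity is set by the outgroup: the derived state is whichever differs from the outgroup's state, so for III, IV, VI the derived state is '-', and for the remaining characters it is '+'.
Only Taxon 5, Taxon 6, Taxon 7, and Taxon 8 show the derived state '+' for I, supporting them as a clade.
II: derived state '+' in Taxon 7 only — an autapomorphy, so it tells us nothing about relationships among taxa.
Only Taxon 6 and Taxon 7 show the derived state '-' for III, supporting them as a clade.
IV (derived state '-') is shared by Taxon 5 and Taxon 8 — a synapomorphy uniting that clade.
V (derived state '+') is unique to Taxon 6 (autapomorphy; uninformative for grouping).
VI (derived state '-') is shared by all ingroup taxa — unites the whole ingroup.
Most parsimonious ingroup topology: (((Taxon 6,Taxon 7),(Taxon 5,Taxon 8)),Taxon 2).
Taxon 8 and Taxon 5 form a cherry on this tree, so they are sister taxa.

Taxon 5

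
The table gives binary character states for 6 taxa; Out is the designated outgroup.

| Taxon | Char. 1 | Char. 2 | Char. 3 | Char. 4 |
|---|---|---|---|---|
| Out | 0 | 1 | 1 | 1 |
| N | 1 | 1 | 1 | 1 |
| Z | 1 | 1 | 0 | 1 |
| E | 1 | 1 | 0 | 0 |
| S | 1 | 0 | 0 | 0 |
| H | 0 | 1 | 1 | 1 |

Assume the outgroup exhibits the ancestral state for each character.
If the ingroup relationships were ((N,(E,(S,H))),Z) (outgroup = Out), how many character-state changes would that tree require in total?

8

Map each character onto ((N,(E,(S,H))),Z) (rooted by Out) and count the minimum state changes it requires (Fitch parsimony):
Char. 1: 2; Char. 2: 1; Char. 3: 3; Char. 4: 2.
Total tree length = 8.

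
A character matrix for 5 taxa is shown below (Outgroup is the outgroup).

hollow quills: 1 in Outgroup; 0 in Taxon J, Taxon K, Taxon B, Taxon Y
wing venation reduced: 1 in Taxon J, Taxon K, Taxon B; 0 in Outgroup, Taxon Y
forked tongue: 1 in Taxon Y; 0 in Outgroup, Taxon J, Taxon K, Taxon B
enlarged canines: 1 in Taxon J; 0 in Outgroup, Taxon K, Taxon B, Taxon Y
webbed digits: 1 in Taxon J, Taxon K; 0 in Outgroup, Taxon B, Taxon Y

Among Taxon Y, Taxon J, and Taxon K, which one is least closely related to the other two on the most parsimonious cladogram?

Taxon Y

Character polarity is set by the outgroup: the derived state is whichever differs from the outgroup's state, so for hollow quills the derived state is '0', and for the remaining characters it is '1'.
All ingroup taxa share the derived state '0' for hollow quills; it defines the ingroup but does not resolve relationships within it.
wing venation reduced (derived state '1') is shared by Taxon B, Taxon J, and Taxon K — a synapomorphy uniting that clade.
forked tongue: derived state '1' in Taxon Y only — an autapomorphy, so it tells us nothing about relationships among taxa.
enlarged canines (derived state '1') is unique to Taxon J (autapomorphy; uninformative for grouping).
Only Taxon J and Taxon K show the derived state '1' for webbed digits, supporting them as a clade.
Most parsimonious ingroup topology: (((Taxon J,Taxon K),Taxon B),Taxon Y).
Taxon K and Taxon J share a more recent common ancestor with each other than either does with Taxon Y, so Taxon Y is the least closely related of the three.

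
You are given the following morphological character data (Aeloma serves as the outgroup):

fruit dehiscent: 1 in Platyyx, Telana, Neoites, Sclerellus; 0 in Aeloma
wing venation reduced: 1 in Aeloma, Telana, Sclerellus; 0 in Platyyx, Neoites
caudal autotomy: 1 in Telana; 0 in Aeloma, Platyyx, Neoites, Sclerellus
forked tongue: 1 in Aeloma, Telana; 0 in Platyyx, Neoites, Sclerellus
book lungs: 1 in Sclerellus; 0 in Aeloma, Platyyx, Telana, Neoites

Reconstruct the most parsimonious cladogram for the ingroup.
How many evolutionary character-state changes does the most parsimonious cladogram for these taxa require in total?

Character polarity is set by the outgroup: the derived state is whichever differs from the outgroup's state, so for wing venation reduced, forked tongue the derived state is '0', and for the remaining characters it is '1'.
fruit dehiscent (derived state '1') is shared by all ingroup taxa — unites the whole ingroup.
wing venation reduced: derived state '0' in Neoites and Platyyx only — synapomorphy for {Neoites, Platyyx}.
caudal autotomy (derived state '1') is unique to Telana (autapomorphy; uninformative for grouping).
forked tongue (derived state '0') is shared by Neoites, Platyyx, and Sclerellus — a synapomorphy uniting that clade.
book lungs (derived state '1') is unique to Sclerellus (autapomorphy; uninformative for grouping).
Most parsimonious ingroup topology: (((Platyyx,Neoites),Sclerellus),Telana).
Changes per character on this tree: fruit dehiscent: 1; wing venation reduced: 1; caudal autotomy: 1; forked tongue: 1; book lungs: 1.
Total = 5.

5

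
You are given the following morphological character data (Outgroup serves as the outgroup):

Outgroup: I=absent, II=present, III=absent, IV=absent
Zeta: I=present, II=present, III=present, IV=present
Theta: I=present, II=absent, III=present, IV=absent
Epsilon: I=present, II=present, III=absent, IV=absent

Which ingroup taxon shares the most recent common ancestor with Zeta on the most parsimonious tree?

Theta

Character polarity is set by the outgroup: the derived state is whichever differs from the outgroup's state, so for II the derived state is 'absent', and for the remaining characters it is 'present'.
All ingroup taxa share the derived state 'present' for I; it defines the ingroup but does not resolve relationships within it.
II: derived state 'absent' in Theta only — an autapomorphy, so it tells us nothing about relationships among taxa.
III: derived state 'present' in Theta and Zeta only — synapomorphy for {Theta, Zeta}.
IV: derived state 'present' in Zeta only — an autapomorphy, so it tells us nothing about relationships among taxa.
Most parsimonious ingroup topology: ((Zeta,Theta),Epsilon).
Zeta and Theta form a cherry on this tree, so they are sister taxa.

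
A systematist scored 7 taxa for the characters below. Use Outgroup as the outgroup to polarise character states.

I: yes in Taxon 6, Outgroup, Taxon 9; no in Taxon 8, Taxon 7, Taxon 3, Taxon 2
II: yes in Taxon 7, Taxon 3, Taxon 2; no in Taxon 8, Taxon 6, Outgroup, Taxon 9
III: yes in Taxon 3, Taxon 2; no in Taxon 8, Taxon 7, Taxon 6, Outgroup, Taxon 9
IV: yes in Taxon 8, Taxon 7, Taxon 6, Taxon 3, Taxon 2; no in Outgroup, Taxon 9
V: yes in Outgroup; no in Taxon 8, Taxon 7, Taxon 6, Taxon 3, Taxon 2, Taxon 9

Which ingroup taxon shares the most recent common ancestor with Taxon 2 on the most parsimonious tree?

Character polarity is set by the outgroup: the derived state is whichever differs from the outgroup's state, so for I, V the derived state is 'no', and for the remaining characters it is 'yes'.
I: derived state 'no' in Taxon 2, Taxon 3, Taxon 7, and Taxon 8 only — synapomorphy for {Taxon 2, Taxon 3, Taxon 7, Taxon 8}.
II (derived state 'yes') is shared by Taxon 2, Taxon 3, and Taxon 7 — a synapomorphy uniting that clade.
Only Taxon 2 and Taxon 3 show the derived state 'yes' for III, supporting them as a clade.
IV: derived state 'yes' in Taxon 2, Taxon 3, Taxon 6, Taxon 7, and Taxon 8 only — synapomorphy for {Taxon 2, Taxon 3, Taxon 6, Taxon 7, Taxon 8}.
V (derived state 'no') is shared by all ingroup taxa — unites the whole ingroup.
Most parsimonious ingroup topology: (((((Taxon 2,Taxon 3),Taxon 7),Taxon 8),Taxon 6),Taxon 9).
Taxon 2 and Taxon 3 form a cherry on this tree, so they are sister taxa.

Taxon 3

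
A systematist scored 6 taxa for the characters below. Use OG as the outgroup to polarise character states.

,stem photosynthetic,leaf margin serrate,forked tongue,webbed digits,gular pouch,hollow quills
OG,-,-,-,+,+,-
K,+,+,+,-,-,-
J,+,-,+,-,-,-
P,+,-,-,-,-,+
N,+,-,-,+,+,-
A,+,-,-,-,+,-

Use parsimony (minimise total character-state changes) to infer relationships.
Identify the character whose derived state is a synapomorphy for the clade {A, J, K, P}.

Character polarity is set by the outgroup: the derived state is whichever differs from the outgroup's state, so for webbed digits, gular pouch the derived state is '-', and for the remaining characters it is '+'.
stem photosynthetic (derived state '+') is shared by all ingroup taxa — unites the whole ingroup.
leaf margin serrate: derived state '+' in K only — an autapomorphy, so it tells us nothing about relationships among taxa.
forked tongue: derived state '+' in J and K only — synapomorphy for {J, K}.
Only A, J, K, and P show the derived state '-' for webbed digits, supporting them as a clade.
gular pouch (derived state '-') is shared by J, K, and P — a synapomorphy uniting that clade.
hollow quills: derived state '+' in P only — an autapomorphy, so it tells us nothing about relationships among taxa.
Most parsimonious ingroup topology: ((((K,J),P),A),N).
The clade {A, J, K, P} is supported by webbed digits: its derived state '-' occurs in exactly those taxa and in no other taxon (including the outgroup).

webbed digits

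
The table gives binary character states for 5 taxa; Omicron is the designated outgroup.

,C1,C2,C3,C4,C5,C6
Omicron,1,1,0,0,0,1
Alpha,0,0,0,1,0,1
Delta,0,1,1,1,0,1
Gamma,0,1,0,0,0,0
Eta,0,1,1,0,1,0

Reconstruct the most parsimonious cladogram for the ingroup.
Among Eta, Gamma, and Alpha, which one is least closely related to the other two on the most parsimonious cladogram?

Alpha

Character polarity is set by the outgroup: the derived state is whichever differs from the outgroup's state, so for C1, C2, C6 the derived state is '0', and for the remaining characters it is '1'.
All ingroup taxa share the derived state '0' for C1; it defines the ingroup but does not resolve relationships within it.
C2: derived state '0' in Alpha only — an autapomorphy, so it tells us nothing about relationships among taxa.
C3 groups Delta and Eta, which is incompatible with the clades supported by the remaining characters; treating it as convergent (homoplasy) costs fewer steps than any alternative tree.
Only Alpha and Delta show the derived state '1' for C4, supporting them as a clade.
C5 (derived state '1') is unique to Eta (autapomorphy; uninformative for grouping).
C6: derived state '0' in Eta and Gamma only — synapomorphy for {Eta, Gamma}.
Most parsimonious ingroup topology: ((Alpha,Delta),(Gamma,Eta)).
Eta and Gamma share a more recent common ancestor with each other than either does with Alpha, so Alpha is the least closely related of the three.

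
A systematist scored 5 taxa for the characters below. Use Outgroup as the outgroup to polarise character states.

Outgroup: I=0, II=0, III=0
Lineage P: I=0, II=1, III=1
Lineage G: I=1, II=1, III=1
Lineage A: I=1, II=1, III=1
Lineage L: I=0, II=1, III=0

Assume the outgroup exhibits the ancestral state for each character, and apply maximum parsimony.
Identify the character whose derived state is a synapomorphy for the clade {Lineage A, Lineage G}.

The outgroup has state '0' for every character, so '1' is the derived state throughout.
I: derived state '1' in Lineage A and Lineage G only — synapomorphy for {Lineage A, Lineage G}.
All ingroup taxa share the derived state '1' for II; it defines the ingroup but does not resolve relationships within it.
Only Lineage A, Lineage G, and Lineage P show the derived state '1' for III, supporting them as a clade.
Most parsimonious ingroup topology: (Lineage L,((Lineage G,Lineage A),Lineage P)).
The clade {Lineage A, Lineage G} is supported by I: its derived state '1' occurs in exactly those taxa and in no other taxon (including the outgroup).

I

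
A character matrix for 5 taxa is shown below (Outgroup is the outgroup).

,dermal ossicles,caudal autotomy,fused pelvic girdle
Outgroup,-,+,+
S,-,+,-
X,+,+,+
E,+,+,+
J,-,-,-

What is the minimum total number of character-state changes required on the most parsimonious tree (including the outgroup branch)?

3

Character polarity is set by the outgroup: the derived state is whichever differs from the outgroup's state, so for caudal autotomy, fused pelvic girdle the derived state is '-', and for the remaining characters it is '+'.
dermal ossicles: derived state '+' in E and X only — synapomorphy for {E, X}.
caudal autotomy: derived state '-' in J only — an autapomorphy, so it tells us nothing about relationships among taxa.
fused pelvic girdle (derived state '-') is shared by J and S — a synapomorphy uniting that clade.
Most parsimonious ingroup topology: ((S,J),(X,E)).
Changes per character on this tree: dermal ossicles: 1; caudal autotomy: 1; fused pelvic girdle: 1.
Total = 3.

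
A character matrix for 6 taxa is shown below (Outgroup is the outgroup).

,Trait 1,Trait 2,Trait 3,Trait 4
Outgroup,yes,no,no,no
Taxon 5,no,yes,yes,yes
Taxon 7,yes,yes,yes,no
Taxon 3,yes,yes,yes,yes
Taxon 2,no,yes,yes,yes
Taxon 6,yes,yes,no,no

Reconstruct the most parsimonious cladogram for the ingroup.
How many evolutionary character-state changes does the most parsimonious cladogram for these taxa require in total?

Character polarity is set by the outgroup: the derived state is whichever differs from the outgroup's state, so for Trait 1 the derived state is 'no', and for the remaining characters it is 'yes'.
Only Taxon 2 and Taxon 5 show the derived state 'no' for Trait 1, supporting them as a clade.
All ingroup taxa share the derived state 'yes' for Trait 2; it defines the ingroup but does not resolve relationships within it.
Trait 3: derived state 'yes' in Taxon 2, Taxon 3, Taxon 5, and Taxon 7 only — synapomorphy for {Taxon 2, Taxon 3, Taxon 5, Taxon 7}.
Only Taxon 2, Taxon 3, and Taxon 5 show the derived state 'yes' for Trait 4, supporting them as a clade.
Most parsimonious ingroup topology: ((((Taxon 5,Taxon 2),Taxon 3),Taxon 7),Taxon 6).
Changes per character on this tree: Trait 1: 1; Trait 2: 1; Trait 3: 1; Trait 4: 1.
Total = 4.

4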